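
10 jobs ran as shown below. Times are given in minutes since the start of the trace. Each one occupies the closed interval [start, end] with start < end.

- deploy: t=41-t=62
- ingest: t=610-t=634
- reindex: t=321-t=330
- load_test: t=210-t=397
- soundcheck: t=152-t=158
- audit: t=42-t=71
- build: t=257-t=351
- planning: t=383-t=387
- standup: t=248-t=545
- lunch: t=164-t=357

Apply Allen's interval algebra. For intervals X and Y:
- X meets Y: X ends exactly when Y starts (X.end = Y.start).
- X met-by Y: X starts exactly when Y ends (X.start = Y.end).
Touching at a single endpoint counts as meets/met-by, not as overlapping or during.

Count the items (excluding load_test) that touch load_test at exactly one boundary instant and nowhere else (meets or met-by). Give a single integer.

Target load_test = [t=210, t=397].
audit [t=42, t=71] → before → no.
build [t=257, t=351] → during → no.
deploy [t=41, t=62] → before → no.
ingest [t=610, t=634] → after → no.
lunch [t=164, t=357] → overlaps → no.
planning [t=383, t=387] → during → no.
reindex [t=321, t=330] → during → no.
soundcheck [t=152, t=158] → before → no.
standup [t=248, t=545] → overlapped-by → no.
Total: 0.

0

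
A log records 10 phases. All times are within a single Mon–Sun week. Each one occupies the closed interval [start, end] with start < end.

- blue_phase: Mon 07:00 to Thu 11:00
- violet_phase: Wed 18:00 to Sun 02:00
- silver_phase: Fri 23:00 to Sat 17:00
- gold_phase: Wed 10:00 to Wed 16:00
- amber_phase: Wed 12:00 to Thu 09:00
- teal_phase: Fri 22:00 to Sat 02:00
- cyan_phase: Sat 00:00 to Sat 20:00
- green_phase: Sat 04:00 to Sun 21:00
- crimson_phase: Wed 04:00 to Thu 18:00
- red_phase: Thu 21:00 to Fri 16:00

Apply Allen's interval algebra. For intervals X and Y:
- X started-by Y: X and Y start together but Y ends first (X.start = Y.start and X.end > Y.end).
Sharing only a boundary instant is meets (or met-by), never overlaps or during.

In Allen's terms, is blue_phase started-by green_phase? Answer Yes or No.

No

blue_phase = [Mon 07:00, Thu 11:00], green_phase = [Sat 04:00, Sun 21:00].
Actual relation of blue_phase to green_phase: before.
Asked whether 'started-by' holds → No.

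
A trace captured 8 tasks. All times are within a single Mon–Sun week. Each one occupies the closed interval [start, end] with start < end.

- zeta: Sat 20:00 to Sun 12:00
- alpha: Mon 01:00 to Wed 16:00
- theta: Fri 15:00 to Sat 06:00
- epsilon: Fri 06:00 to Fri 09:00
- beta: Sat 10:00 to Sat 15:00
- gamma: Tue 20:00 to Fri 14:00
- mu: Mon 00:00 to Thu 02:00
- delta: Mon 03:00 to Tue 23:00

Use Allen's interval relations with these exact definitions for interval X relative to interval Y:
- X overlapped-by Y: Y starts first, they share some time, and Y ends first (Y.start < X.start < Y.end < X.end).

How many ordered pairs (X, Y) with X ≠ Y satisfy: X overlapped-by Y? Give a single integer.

Checking all 56 ordered pairs for relation 'overlapped-by'; matching pairs in alphabetical order:
(gamma, alpha): gamma overlapped-by alpha ✓
(gamma, delta): gamma overlapped-by delta ✓
(gamma, mu): gamma overlapped-by mu ✓
Count: 3.

3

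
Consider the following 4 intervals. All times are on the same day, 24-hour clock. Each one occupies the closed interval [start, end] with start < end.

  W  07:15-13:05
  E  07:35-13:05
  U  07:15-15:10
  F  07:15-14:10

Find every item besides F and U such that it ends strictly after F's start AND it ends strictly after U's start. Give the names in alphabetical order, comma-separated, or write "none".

E, W

Conditions: its end is strictly after F's start (X.end > 07:15) AND its end is strictly after U's start (X.end > 07:15).
E: end 13:05 > 07:15? ✓; end 13:05 > 07:15? ✓ → yes.
W: end 13:05 > 07:15? ✓; end 13:05 > 07:15? ✓ → yes.
Result: E, W.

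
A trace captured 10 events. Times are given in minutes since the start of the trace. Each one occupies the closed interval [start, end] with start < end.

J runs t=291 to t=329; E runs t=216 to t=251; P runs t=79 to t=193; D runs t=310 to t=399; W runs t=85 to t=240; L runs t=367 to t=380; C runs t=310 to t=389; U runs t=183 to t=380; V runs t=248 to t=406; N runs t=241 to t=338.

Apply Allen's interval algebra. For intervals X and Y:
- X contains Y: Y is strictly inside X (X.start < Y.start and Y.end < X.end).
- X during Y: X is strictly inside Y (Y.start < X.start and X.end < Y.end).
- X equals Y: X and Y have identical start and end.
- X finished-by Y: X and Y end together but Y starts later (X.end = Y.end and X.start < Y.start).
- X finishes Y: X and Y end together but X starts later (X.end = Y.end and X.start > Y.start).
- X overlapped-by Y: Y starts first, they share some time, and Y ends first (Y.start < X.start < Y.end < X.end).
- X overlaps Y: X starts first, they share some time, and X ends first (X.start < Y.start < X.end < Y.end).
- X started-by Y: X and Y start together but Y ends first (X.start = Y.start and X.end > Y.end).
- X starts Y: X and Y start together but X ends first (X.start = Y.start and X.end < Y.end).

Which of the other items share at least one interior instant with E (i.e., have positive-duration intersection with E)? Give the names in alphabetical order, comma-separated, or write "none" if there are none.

N, U, V, W

Target E = [t=216, t=251].
C [t=310, t=389] → after → no.
D [t=310, t=399] → after → no.
J [t=291, t=329] → after → no.
L [t=367, t=380] → after → no.
N [t=241, t=338] → overlapped-by → yes.
P [t=79, t=193] → before → no.
U [t=183, t=380] → contains → yes.
V [t=248, t=406] → overlapped-by → yes.
W [t=85, t=240] → overlaps → yes.
Result: N, U, V, W.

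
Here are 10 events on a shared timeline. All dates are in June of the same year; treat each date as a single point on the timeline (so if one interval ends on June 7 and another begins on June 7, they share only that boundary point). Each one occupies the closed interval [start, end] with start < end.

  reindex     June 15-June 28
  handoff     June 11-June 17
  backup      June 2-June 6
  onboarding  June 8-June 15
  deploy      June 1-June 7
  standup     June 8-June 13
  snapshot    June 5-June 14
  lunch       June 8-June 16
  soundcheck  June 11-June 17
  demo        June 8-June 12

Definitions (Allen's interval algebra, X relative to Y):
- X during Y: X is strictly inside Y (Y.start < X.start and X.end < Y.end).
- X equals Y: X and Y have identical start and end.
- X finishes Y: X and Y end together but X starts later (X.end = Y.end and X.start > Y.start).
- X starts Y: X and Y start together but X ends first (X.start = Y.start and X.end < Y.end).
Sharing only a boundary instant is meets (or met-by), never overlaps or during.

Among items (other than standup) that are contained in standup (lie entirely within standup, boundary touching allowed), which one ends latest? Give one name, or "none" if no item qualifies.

Target standup = [June 8, June 13].
backup [June 2, June 6] → before → excluded.
demo [June 8, June 12] → starts → candidate.
deploy [June 1, June 7] → before → excluded.
handoff [June 11, June 17] → overlapped-by → excluded.
lunch [June 8, June 16] → started-by → excluded.
onboarding [June 8, June 15] → started-by → excluded.
reindex [June 15, June 28] → after → excluded.
snapshot [June 5, June 14] → contains → excluded.
soundcheck [June 11, June 17] → overlapped-by → excluded.
Among candidates, latest end is June 12 → demo.

demo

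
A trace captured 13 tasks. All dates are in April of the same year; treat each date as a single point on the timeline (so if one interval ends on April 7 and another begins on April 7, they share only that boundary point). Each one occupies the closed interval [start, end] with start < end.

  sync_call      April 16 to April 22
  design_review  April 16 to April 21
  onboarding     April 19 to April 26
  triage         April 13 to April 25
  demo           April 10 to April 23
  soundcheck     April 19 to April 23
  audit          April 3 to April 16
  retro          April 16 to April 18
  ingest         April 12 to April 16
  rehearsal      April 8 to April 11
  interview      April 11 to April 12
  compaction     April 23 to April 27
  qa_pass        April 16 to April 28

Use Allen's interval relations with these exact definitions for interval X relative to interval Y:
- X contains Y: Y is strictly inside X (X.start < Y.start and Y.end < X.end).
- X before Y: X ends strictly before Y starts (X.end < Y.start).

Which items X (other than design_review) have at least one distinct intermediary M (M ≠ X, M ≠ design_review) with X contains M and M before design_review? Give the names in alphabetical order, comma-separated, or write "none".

Target design_review = [April 16, April 21].
Intermediaries M with M before design_review: interview, rehearsal.
Via interview — items with X contains interview: audit, demo.
Via rehearsal — items with X contains rehearsal: audit.
Union: audit, demo.

audit, demo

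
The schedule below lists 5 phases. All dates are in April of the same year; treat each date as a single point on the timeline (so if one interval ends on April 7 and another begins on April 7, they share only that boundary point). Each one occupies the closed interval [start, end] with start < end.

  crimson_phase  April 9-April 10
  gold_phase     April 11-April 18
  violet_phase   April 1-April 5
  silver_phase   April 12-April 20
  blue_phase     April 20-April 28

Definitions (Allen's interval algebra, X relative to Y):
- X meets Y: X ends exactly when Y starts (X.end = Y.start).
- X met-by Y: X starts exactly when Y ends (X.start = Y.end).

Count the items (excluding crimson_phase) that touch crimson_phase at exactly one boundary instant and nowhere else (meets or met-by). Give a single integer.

0

Target crimson_phase = [April 9, April 10].
blue_phase [April 20, April 28] → after → no.
gold_phase [April 11, April 18] → after → no.
silver_phase [April 12, April 20] → after → no.
violet_phase [April 1, April 5] → before → no.
Total: 0.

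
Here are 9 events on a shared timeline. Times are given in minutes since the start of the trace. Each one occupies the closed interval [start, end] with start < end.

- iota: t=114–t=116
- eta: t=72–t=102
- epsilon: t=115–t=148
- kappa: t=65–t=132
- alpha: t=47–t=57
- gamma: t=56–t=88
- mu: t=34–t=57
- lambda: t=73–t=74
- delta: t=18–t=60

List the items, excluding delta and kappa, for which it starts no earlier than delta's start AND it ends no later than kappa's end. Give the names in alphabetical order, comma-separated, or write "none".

Conditions: its start is no earlier than delta's start (X.start >= t=18) AND its end is no later than kappa's end (X.end <= t=132).
alpha: start t=47 >= t=18? ✓; end t=57 <= t=132? ✓ → yes.
epsilon: start t=115 >= t=18? ✓; end t=148 <= t=132? ✗ → no.
eta: start t=72 >= t=18? ✓; end t=102 <= t=132? ✓ → yes.
gamma: start t=56 >= t=18? ✓; end t=88 <= t=132? ✓ → yes.
iota: start t=114 >= t=18? ✓; end t=116 <= t=132? ✓ → yes.
lambda: start t=73 >= t=18? ✓; end t=74 <= t=132? ✓ → yes.
mu: start t=34 >= t=18? ✓; end t=57 <= t=132? ✓ → yes.
Result: alpha, eta, gamma, iota, lambda, mu.

alpha, eta, gamma, iota, lambda, mu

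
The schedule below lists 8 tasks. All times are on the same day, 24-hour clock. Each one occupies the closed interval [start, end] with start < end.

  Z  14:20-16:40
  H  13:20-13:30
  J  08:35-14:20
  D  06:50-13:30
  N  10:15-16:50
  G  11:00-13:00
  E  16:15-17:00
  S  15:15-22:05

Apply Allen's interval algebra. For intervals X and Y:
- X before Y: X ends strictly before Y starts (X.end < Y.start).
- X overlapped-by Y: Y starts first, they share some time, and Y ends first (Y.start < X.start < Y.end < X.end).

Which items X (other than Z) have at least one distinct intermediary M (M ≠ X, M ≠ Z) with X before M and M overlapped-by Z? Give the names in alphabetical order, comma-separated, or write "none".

Target Z = [14:20, 16:40].
Intermediaries M with M overlapped-by Z: E, S.
Via E — items with X before E: D, G, H, J.
Via S — items with X before S: D, G, H, J.
Union: D, G, H, J.

D, G, H, J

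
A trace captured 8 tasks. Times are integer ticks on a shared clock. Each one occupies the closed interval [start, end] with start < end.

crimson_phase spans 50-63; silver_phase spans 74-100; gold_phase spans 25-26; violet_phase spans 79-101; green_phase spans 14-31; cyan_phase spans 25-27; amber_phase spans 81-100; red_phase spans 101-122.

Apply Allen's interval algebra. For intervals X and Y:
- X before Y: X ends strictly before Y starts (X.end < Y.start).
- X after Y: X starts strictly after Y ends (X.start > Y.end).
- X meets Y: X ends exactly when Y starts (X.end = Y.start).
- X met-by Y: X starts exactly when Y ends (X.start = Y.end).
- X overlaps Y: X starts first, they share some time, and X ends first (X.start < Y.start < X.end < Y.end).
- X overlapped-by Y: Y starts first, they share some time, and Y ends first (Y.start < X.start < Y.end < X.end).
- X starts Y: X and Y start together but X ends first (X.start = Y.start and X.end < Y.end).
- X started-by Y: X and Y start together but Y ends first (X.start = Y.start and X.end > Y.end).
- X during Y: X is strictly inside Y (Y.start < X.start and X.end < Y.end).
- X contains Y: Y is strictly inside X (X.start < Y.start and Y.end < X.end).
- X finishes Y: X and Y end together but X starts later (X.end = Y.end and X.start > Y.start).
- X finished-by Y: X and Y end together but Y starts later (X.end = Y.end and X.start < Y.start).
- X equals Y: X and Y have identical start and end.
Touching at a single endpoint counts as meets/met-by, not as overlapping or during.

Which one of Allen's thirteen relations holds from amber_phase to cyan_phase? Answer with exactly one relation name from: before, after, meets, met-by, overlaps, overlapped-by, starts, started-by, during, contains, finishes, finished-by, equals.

after

amber_phase = [81, 100]; cyan_phase = [25, 27].
Compare endpoints: amber_phase.start > cyan_phase.start, amber_phase.start > cyan_phase.end, amber_phase.end > cyan_phase.start, amber_phase.end > cyan_phase.end.
That pattern is 'after'.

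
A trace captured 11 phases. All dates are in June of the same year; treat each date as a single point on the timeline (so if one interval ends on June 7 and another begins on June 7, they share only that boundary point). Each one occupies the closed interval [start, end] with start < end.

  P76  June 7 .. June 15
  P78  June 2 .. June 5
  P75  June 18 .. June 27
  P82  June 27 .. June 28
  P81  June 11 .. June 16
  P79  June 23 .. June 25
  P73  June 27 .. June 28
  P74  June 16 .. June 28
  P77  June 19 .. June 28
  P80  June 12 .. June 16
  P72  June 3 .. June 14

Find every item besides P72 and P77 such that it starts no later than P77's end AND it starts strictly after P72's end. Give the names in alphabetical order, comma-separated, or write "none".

Conditions: its start is no later than P77's end (X.start <= June 28) AND its start is strictly after P72's end (X.start > June 14).
P73: start June 27 <= June 28? ✓; start June 27 > June 14? ✓ → yes.
P74: start June 16 <= June 28? ✓; start June 16 > June 14? ✓ → yes.
P75: start June 18 <= June 28? ✓; start June 18 > June 14? ✓ → yes.
P76: start June 7 <= June 28? ✓; start June 7 > June 14? ✗ → no.
P78: start June 2 <= June 28? ✓; start June 2 > June 14? ✗ → no.
P79: start June 23 <= June 28? ✓; start June 23 > June 14? ✓ → yes.
P80: start June 12 <= June 28? ✓; start June 12 > June 14? ✗ → no.
P81: start June 11 <= June 28? ✓; start June 11 > June 14? ✗ → no.
P82: start June 27 <= June 28? ✓; start June 27 > June 14? ✓ → yes.
Result: P73, P74, P75, P79, P82.

P73, P74, P75, P79, P82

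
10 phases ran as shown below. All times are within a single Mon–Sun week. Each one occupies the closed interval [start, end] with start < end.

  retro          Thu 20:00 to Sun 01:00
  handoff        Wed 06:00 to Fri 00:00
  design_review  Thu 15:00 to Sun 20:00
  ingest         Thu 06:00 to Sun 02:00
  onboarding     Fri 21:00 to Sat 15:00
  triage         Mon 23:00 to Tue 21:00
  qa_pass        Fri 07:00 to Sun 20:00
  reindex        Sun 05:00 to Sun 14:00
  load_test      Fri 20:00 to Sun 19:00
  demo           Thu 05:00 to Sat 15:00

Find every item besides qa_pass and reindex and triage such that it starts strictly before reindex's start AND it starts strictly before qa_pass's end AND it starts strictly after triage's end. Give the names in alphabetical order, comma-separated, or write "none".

Conditions: its start is strictly before reindex's start (X.start < Sun 05:00) AND its start is strictly before qa_pass's end (X.start < Sun 20:00) AND its start is strictly after triage's end (X.start > Tue 21:00).
demo: start Thu 05:00 < Sun 05:00? ✓; start Thu 05:00 < Sun 20:00? ✓; start Thu 05:00 > Tue 21:00? ✓ → yes.
design_review: start Thu 15:00 < Sun 05:00? ✓; start Thu 15:00 < Sun 20:00? ✓; start Thu 15:00 > Tue 21:00? ✓ → yes.
handoff: start Wed 06:00 < Sun 05:00? ✓; start Wed 06:00 < Sun 20:00? ✓; start Wed 06:00 > Tue 21:00? ✓ → yes.
ingest: start Thu 06:00 < Sun 05:00? ✓; start Thu 06:00 < Sun 20:00? ✓; start Thu 06:00 > Tue 21:00? ✓ → yes.
load_test: start Fri 20:00 < Sun 05:00? ✓; start Fri 20:00 < Sun 20:00? ✓; start Fri 20:00 > Tue 21:00? ✓ → yes.
onboarding: start Fri 21:00 < Sun 05:00? ✓; start Fri 21:00 < Sun 20:00? ✓; start Fri 21:00 > Tue 21:00? ✓ → yes.
retro: start Thu 20:00 < Sun 05:00? ✓; start Thu 20:00 < Sun 20:00? ✓; start Thu 20:00 > Tue 21:00? ✓ → yes.
Result: demo, design_review, handoff, ingest, load_test, onboarding, retro.

demo, design_review, handoff, ingest, load_test, onboarding, retro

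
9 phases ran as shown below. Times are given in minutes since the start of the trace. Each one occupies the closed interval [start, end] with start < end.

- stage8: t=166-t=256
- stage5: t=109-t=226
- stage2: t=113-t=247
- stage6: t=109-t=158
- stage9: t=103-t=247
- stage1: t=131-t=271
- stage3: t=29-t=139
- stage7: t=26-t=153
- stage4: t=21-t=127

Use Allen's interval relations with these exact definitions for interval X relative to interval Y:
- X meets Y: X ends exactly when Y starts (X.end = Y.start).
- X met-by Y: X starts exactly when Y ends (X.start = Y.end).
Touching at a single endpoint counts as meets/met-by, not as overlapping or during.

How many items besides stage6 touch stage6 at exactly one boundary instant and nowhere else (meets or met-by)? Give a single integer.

0

Target stage6 = [t=109, t=158].
stage1 [t=131, t=271] → overlapped-by → no.
stage2 [t=113, t=247] → overlapped-by → no.
stage3 [t=29, t=139] → overlaps → no.
stage4 [t=21, t=127] → overlaps → no.
stage5 [t=109, t=226] → started-by → no.
stage7 [t=26, t=153] → overlaps → no.
stage8 [t=166, t=256] → after → no.
stage9 [t=103, t=247] → contains → no.
Total: 0.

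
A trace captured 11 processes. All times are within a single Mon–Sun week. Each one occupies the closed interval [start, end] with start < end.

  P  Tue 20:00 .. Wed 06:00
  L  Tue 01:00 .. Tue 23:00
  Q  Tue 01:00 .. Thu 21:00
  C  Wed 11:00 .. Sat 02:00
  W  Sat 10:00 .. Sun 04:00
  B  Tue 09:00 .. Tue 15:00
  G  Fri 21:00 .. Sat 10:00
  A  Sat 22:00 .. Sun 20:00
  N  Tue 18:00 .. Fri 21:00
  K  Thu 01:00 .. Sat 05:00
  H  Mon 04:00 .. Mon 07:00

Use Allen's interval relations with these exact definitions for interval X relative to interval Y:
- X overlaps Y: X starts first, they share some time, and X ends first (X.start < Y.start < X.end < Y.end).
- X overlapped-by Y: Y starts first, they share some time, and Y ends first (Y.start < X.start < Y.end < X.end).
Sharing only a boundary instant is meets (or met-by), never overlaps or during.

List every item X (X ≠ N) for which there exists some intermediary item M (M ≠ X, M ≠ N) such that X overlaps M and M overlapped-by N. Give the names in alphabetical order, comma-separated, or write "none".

Target N = [Tue 18:00, Fri 21:00].
Intermediaries M with M overlapped-by N: C, K.
Via C — items with X overlaps C: Q.
Via K — items with X overlaps K: C, Q.
Union: C, Q.

C, Q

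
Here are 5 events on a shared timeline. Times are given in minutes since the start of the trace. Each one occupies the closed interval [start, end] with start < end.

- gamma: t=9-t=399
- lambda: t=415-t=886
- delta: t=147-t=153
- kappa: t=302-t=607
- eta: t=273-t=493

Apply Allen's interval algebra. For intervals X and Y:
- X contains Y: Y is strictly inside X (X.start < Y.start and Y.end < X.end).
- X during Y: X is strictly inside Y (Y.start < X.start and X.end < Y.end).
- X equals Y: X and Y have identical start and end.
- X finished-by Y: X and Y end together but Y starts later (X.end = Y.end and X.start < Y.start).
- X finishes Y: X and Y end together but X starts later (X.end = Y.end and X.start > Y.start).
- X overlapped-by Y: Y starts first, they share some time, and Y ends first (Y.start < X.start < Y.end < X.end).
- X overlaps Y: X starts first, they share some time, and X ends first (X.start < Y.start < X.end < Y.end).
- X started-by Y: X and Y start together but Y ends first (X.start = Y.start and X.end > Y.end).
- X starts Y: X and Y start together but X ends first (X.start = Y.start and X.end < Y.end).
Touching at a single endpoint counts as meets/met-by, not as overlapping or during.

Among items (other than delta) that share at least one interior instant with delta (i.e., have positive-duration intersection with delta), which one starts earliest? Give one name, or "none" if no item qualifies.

gamma

Target delta = [t=147, t=153].
eta [t=273, t=493] → after → excluded.
gamma [t=9, t=399] → contains → candidate.
kappa [t=302, t=607] → after → excluded.
lambda [t=415, t=886] → after → excluded.
Among candidates, earliest start is t=9 → gamma.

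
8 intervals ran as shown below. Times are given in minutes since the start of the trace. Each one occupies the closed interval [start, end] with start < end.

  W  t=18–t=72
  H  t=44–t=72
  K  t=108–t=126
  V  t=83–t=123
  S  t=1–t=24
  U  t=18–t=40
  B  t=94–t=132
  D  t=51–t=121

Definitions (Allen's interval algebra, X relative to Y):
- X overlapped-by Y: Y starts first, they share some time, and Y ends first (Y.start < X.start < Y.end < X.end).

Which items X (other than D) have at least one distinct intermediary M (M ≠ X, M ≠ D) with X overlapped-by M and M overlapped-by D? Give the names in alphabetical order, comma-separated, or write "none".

B, K

Target D = [t=51, t=121].
Intermediaries M with M overlapped-by D: B, K, V.
Via B — items with X overlapped-by B: none.
Via K — items with X overlapped-by K: none.
Via V — items with X overlapped-by V: B, K.
Union: B, K.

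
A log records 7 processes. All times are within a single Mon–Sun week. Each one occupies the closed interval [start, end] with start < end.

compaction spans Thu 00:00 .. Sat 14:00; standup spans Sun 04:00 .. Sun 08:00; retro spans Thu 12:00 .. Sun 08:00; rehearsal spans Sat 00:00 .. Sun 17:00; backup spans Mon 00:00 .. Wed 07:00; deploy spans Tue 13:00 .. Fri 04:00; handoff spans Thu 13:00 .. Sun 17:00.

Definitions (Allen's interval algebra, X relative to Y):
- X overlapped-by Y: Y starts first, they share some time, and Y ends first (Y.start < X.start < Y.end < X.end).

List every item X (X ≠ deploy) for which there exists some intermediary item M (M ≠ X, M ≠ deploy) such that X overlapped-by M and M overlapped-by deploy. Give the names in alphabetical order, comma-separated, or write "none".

Target deploy = [Tue 13:00, Fri 04:00].
Intermediaries M with M overlapped-by deploy: compaction, handoff, retro.
Via compaction — items with X overlapped-by compaction: handoff, rehearsal, retro.
Via handoff — items with X overlapped-by handoff: none.
Via retro — items with X overlapped-by retro: handoff, rehearsal.
Union: handoff, rehearsal, retro.

handoff, rehearsal, retro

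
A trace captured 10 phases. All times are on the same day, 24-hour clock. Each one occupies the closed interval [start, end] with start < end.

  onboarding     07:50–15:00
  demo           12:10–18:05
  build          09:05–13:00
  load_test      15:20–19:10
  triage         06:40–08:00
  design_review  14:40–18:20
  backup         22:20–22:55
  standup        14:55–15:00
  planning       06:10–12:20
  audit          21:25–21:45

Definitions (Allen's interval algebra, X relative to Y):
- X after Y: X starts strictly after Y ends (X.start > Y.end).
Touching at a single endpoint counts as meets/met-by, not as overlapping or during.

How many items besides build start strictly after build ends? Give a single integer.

5

Target build = [09:05, 13:00].
audit [21:25, 21:45] → after → counts.
backup [22:20, 22:55] → after → counts.
demo [12:10, 18:05] → overlapped-by → no.
design_review [14:40, 18:20] → after → counts.
load_test [15:20, 19:10] → after → counts.
onboarding [07:50, 15:00] → contains → no.
planning [06:10, 12:20] → overlaps → no.
standup [14:55, 15:00] → after → counts.
triage [06:40, 08:00] → before → no.
Total: 5.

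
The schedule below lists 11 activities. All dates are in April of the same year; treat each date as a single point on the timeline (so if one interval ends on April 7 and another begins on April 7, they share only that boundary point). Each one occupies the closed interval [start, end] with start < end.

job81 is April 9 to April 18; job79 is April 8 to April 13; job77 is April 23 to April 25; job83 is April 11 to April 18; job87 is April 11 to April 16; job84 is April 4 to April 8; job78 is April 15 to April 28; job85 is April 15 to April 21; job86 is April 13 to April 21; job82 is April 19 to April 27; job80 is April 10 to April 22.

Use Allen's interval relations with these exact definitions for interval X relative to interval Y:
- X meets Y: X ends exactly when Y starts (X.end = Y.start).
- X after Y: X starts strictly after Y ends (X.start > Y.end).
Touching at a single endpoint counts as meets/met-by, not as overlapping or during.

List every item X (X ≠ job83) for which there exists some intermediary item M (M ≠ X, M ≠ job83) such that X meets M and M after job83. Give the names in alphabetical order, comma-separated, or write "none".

Target job83 = [April 11, April 18].
Intermediaries M with M after job83: job77, job82.
Via job77 — items with X meets job77: none.
Via job82 — items with X meets job82: none.
Union: none.

none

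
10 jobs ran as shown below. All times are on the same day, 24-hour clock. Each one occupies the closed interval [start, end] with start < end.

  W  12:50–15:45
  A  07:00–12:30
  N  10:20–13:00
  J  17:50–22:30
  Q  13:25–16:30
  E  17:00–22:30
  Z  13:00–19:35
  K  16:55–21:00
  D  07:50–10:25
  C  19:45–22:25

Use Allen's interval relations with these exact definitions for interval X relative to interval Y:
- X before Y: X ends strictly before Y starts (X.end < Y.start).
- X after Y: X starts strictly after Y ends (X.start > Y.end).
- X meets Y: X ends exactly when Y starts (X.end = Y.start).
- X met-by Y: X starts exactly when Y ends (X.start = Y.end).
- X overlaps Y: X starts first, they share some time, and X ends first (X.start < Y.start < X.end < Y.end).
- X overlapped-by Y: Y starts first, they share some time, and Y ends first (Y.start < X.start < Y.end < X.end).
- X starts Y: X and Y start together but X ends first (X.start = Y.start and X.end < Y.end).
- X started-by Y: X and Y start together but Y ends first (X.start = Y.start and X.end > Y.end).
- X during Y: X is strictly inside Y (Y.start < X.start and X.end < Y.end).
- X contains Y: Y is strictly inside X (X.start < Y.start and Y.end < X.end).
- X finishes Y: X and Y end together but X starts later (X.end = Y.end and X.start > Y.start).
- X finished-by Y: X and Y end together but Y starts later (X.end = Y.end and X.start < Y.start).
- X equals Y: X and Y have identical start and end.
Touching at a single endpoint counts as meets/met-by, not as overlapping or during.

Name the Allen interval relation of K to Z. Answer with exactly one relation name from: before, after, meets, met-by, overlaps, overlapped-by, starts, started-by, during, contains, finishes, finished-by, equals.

overlapped-by

K = [16:55, 21:00]; Z = [13:00, 19:35].
Compare endpoints: K.start > Z.start, K.start < Z.end, K.end > Z.start, K.end > Z.end.
That pattern is 'overlapped-by'.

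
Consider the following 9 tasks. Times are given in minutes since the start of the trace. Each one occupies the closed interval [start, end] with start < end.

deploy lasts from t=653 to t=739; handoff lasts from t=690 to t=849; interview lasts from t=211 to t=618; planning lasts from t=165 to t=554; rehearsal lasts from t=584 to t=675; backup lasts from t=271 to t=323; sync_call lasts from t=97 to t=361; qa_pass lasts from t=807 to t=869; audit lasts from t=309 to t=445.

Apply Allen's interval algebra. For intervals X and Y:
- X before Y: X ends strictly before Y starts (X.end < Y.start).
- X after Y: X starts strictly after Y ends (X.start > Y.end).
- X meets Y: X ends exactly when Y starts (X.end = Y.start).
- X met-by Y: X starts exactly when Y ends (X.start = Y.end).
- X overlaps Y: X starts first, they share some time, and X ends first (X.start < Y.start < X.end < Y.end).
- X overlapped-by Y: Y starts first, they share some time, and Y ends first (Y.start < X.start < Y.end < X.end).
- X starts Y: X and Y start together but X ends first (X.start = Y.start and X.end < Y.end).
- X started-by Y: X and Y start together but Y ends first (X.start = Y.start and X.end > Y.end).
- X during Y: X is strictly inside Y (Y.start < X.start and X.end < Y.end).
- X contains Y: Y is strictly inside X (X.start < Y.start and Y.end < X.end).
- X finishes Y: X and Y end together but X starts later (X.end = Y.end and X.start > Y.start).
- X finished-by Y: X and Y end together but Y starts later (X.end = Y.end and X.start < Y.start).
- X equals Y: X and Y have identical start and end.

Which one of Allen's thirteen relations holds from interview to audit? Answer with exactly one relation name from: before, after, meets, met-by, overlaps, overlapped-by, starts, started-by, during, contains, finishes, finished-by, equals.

contains

interview = [t=211, t=618]; audit = [t=309, t=445].
Compare endpoints: interview.start < audit.start, interview.start < audit.end, interview.end > audit.start, interview.end > audit.end.
That pattern is 'contains'.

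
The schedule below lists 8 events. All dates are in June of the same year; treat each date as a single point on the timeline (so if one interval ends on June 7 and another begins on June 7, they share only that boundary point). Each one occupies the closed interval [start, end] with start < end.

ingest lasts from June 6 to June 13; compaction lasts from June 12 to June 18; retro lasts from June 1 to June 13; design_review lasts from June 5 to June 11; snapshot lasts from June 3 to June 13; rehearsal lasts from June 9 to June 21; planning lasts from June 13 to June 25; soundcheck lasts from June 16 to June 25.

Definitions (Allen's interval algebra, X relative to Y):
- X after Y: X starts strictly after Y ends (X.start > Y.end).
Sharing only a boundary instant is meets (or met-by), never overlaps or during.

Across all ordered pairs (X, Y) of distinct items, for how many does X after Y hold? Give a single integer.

6

Checking all 56 ordered pairs for relation 'after'; matching pairs in alphabetical order:
(compaction, design_review): compaction after design_review ✓
(planning, design_review): planning after design_review ✓
(soundcheck, design_review): soundcheck after design_review ✓
(soundcheck, ingest): soundcheck after ingest ✓
(soundcheck, retro): soundcheck after retro ✓
(soundcheck, snapshot): soundcheck after snapshot ✓
Count: 6.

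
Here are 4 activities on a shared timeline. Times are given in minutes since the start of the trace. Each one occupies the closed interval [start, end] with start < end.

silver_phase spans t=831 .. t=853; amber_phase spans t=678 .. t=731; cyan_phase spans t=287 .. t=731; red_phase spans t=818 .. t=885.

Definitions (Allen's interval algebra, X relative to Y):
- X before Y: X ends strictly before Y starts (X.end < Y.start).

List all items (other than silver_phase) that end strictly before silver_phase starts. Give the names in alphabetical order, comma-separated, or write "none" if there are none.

Target silver_phase = [t=831, t=853].
amber_phase [t=678, t=731] → before → yes.
cyan_phase [t=287, t=731] → before → yes.
red_phase [t=818, t=885] → contains → no.
Result: amber_phase, cyan_phase.

amber_phase, cyan_phase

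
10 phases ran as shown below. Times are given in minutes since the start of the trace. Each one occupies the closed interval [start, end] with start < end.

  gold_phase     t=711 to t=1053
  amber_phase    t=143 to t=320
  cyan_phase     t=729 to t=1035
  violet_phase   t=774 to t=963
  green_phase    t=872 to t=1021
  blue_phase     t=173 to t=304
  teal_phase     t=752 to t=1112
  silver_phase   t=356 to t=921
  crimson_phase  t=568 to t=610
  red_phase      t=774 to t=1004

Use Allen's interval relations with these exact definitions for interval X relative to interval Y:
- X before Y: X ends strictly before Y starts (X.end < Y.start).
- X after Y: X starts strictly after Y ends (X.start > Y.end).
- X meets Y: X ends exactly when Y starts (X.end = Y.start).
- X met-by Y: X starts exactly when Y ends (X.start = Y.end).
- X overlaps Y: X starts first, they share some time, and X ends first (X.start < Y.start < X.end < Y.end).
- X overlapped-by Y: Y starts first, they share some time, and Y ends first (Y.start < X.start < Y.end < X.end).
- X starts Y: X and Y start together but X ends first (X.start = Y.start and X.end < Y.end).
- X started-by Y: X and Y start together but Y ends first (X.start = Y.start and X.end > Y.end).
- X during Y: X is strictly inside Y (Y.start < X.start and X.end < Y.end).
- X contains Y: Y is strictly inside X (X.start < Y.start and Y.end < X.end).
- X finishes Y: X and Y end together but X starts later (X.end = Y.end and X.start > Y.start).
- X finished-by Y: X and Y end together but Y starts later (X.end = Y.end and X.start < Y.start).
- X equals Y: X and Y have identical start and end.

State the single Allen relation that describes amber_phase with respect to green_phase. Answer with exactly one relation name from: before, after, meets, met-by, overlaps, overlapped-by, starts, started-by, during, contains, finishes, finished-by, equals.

before

amber_phase = [t=143, t=320]; green_phase = [t=872, t=1021].
Compare endpoints: amber_phase.start < green_phase.start, amber_phase.start < green_phase.end, amber_phase.end < green_phase.start, amber_phase.end < green_phase.end.
That pattern is 'before'.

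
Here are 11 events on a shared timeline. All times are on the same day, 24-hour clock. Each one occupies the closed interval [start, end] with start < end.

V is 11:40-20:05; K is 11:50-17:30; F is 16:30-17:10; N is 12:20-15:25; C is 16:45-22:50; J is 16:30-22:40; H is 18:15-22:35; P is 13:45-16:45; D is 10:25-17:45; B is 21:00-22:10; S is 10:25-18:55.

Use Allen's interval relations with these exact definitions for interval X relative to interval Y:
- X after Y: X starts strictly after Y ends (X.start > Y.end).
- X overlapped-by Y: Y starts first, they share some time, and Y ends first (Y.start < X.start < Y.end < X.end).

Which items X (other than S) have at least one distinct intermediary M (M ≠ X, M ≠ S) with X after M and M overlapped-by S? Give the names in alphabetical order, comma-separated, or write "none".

B

Target S = [10:25, 18:55].
Intermediaries M with M overlapped-by S: C, H, J, V.
Via C — items with X after C: none.
Via H — items with X after H: none.
Via J — items with X after J: none.
Via V — items with X after V: B.
Union: B.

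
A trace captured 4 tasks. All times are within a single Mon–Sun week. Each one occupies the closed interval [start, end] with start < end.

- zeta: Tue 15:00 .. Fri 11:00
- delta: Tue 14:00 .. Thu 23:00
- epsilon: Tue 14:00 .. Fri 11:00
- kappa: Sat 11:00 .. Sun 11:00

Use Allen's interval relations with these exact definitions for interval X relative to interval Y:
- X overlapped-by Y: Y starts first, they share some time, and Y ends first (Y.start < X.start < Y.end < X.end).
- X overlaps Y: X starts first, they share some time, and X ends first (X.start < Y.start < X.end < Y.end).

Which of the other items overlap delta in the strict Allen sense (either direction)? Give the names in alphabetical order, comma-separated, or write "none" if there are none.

Target delta = [Tue 14:00, Thu 23:00].
epsilon [Tue 14:00, Fri 11:00] → started-by → no.
kappa [Sat 11:00, Sun 11:00] → after → no.
zeta [Tue 15:00, Fri 11:00] → overlapped-by → yes.
Result: zeta.

zeta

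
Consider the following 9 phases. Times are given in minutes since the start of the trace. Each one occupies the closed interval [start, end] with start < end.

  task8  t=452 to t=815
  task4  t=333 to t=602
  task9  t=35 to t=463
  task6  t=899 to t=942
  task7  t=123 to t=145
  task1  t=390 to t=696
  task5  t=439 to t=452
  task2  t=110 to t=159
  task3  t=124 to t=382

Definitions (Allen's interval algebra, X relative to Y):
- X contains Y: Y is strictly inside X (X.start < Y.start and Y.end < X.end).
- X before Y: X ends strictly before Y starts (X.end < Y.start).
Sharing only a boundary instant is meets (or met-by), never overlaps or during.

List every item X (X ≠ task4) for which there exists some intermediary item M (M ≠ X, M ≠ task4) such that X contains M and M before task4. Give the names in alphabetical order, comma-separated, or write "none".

task2, task9

Target task4 = [t=333, t=602].
Intermediaries M with M before task4: task2, task7.
Via task2 — items with X contains task2: task9.
Via task7 — items with X contains task7: task2, task9.
Union: task2, task9.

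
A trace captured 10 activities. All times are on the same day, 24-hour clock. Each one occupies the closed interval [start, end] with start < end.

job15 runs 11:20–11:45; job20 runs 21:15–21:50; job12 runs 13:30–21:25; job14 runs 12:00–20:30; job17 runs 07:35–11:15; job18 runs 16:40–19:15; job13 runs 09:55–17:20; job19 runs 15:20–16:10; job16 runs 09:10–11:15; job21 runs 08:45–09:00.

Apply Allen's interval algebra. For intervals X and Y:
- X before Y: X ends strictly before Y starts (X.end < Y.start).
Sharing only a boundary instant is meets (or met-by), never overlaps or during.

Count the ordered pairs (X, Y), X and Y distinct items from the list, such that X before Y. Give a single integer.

30

Checking all 90 ordered pairs for relation 'before'; matching pairs in alphabetical order:
(job13, job20): job13 before job20 ✓
(job14, job20): job14 before job20 ✓
(job15, job12): job15 before job12 ✓
(job15, job14): job15 before job14 ✓
(job15, job18): job15 before job18 ✓
(job15, job19): job15 before job19 ✓
(job15, job20): job15 before job20 ✓
(job16, job12): job16 before job12 ✓
(job16, job14): job16 before job14 ✓
(job16, job15): job16 before job15 ✓
(job16, job18): job16 before job18 ✓
(job16, job19): job16 before job19 ✓
(job16, job20): job16 before job20 ✓
(job17, job12): job17 before job12 ✓
(job17, job14): job17 before job14 ✓
(job17, job15): job17 before job15 ✓
(job17, job18): job17 before job18 ✓
(job17, job19): job17 before job19 ✓
(job17, job20): job17 before job20 ✓
(job18, job20): job18 before job20 ✓
(job19, job18): job19 before job18 ✓
(job19, job20): job19 before job20 ✓
(job21, job12): job21 before job12 ✓
(job21, job13): job21 before job13 ✓
... plus 6 further pairs not listed.
Count: 30.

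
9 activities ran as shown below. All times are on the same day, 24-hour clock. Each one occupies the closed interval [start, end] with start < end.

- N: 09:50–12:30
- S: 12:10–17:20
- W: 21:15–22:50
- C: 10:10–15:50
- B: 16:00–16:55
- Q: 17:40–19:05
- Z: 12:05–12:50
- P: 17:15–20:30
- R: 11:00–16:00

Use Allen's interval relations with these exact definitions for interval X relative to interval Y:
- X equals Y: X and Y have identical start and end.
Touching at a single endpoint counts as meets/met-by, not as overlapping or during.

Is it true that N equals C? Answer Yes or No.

N = [09:50, 12:30], C = [10:10, 15:50].
Actual relation of N to C: overlaps.
Asked whether 'equals' holds → No.

No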